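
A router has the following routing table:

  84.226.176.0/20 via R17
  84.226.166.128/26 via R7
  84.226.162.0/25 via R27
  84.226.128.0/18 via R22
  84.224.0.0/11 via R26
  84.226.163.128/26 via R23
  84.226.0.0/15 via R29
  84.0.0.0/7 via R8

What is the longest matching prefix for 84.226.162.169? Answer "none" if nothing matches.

Entries matching 84.226.162.169:
  84.0.0.0/7 (84.0.0.0 - 85.255.255.255)
  84.224.0.0/11 (84.224.0.0 - 84.255.255.255)
  84.226.0.0/15 (84.226.0.0 - 84.227.255.255)
  84.226.128.0/18 (84.226.128.0 - 84.226.191.255)
Most specific is 84.226.128.0/18.

84.226.128.0/18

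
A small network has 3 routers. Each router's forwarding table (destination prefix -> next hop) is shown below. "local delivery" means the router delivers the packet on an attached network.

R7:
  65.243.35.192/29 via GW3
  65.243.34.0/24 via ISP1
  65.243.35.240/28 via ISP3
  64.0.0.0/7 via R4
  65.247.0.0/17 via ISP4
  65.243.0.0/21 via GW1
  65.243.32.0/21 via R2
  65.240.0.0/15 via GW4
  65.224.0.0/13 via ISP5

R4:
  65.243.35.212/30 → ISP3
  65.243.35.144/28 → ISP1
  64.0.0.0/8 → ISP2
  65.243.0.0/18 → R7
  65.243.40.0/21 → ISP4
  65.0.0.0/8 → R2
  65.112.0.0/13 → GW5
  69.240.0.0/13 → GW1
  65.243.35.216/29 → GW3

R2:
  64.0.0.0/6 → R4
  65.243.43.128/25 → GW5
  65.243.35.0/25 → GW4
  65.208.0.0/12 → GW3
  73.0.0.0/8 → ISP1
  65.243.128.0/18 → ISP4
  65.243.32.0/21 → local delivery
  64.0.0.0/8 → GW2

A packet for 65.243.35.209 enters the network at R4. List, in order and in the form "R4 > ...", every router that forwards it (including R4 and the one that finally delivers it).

R4 > R7 > R2

At R4: longest match for 65.243.35.209 is 65.243.0.0/18 -> R7
At R7: longest match for 65.243.35.209 is 65.243.32.0/21 -> R2
At R2: longest match for 65.243.35.209 is 65.243.32.0/21 -> local delivery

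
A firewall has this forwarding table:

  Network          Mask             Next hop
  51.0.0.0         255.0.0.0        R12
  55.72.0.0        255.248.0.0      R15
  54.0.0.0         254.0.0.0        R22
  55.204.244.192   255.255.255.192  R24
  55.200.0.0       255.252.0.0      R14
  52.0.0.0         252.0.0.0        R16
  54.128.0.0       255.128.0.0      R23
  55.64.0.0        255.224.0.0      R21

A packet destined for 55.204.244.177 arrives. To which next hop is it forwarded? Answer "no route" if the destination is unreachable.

Routes whose prefix contains 55.204.244.177:
  52.0.0.0/6 (52.0.0.0 - 55.255.255.255) -> R16
  54.0.0.0/7 (54.0.0.0 - 55.255.255.255) -> R22
More-specific entries that do NOT match:
  55.204.244.192/26 (55.204.244.192 - 55.204.244.255) does not contain 55.204.244.177
  55.200.0.0/14 (55.200.0.0 - 55.203.255.255) does not contain 55.204.244.177
  55.72.0.0/13 (55.72.0.0 - 55.79.255.255) does not contain 55.204.244.177
  55.64.0.0/11 (55.64.0.0 - 55.95.255.255) does not contain 55.204.244.177
  54.128.0.0/9 (54.128.0.0 - 54.255.255.255) does not contain 55.204.244.177
  51.0.0.0/8 (51.0.0.0 - 51.255.255.255) does not contain 55.204.244.177
Longest matching prefix is /7 -> next hop R22.

R22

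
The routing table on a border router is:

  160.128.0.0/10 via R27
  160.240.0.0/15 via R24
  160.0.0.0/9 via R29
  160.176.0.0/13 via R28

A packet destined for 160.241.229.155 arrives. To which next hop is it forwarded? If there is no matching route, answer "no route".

R24

Routes whose prefix contains 160.241.229.155:
  160.240.0.0/15 (160.240.0.0 - 160.241.255.255) -> R24
Longest matching prefix is /15 -> next hop R24.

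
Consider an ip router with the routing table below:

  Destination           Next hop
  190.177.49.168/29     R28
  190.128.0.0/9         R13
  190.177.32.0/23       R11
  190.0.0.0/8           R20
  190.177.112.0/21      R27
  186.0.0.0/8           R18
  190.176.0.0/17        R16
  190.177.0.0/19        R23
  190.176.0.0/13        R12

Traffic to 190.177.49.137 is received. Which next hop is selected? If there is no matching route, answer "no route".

R12

Routes whose prefix contains 190.177.49.137:
  190.0.0.0/8 (190.0.0.0 - 190.255.255.255) -> R20
  190.128.0.0/9 (190.128.0.0 - 190.255.255.255) -> R13
  190.176.0.0/13 (190.176.0.0 - 190.183.255.255) -> R12
More-specific entries that do NOT match:
  190.177.49.168/29 (190.177.49.168 - 190.177.49.175) does not contain 190.177.49.137
  190.177.32.0/23 (190.177.32.0 - 190.177.33.255) does not contain 190.177.49.137
  190.177.112.0/21 (190.177.112.0 - 190.177.119.255) does not contain 190.177.49.137
  190.177.0.0/19 (190.177.0.0 - 190.177.31.255) does not contain 190.177.49.137
  190.176.0.0/17 (190.176.0.0 - 190.176.127.255) does not contain 190.177.49.137
Longest matching prefix is /13 -> next hop R12.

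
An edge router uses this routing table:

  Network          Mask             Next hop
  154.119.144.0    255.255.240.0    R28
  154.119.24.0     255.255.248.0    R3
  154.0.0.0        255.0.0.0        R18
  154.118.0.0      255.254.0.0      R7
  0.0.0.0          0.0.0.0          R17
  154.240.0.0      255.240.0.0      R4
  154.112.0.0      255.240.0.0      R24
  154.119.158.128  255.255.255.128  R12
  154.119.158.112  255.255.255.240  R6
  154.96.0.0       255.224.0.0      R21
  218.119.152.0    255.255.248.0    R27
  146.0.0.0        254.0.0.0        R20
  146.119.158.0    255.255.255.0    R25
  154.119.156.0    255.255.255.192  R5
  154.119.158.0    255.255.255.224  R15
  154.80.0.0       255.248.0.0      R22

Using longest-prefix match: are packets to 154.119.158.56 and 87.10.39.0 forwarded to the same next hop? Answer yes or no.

154.119.158.56: longest match 154.119.144.0/20 -> R28
87.10.39.0: longest match 0.0.0.0/0 -> R17

no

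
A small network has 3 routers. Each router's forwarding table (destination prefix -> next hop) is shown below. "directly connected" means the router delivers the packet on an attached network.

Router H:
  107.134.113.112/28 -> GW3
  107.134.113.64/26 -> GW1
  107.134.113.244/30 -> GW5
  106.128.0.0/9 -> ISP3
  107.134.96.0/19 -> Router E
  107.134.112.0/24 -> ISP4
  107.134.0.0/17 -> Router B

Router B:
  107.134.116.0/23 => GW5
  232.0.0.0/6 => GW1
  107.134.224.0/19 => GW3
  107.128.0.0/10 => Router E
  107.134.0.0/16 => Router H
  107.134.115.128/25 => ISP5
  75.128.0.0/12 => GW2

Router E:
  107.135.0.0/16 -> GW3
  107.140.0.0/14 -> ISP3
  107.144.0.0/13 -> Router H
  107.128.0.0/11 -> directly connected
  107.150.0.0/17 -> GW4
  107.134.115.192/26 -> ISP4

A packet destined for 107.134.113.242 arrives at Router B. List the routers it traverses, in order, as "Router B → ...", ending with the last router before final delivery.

At Router B: longest match for 107.134.113.242 is 107.134.0.0/16 -> Router H
At Router H: longest match for 107.134.113.242 is 107.134.96.0/19 -> Router E
At Router E: longest match for 107.134.113.242 is 107.128.0.0/11 -> directly connected

Router B → Router H → Router E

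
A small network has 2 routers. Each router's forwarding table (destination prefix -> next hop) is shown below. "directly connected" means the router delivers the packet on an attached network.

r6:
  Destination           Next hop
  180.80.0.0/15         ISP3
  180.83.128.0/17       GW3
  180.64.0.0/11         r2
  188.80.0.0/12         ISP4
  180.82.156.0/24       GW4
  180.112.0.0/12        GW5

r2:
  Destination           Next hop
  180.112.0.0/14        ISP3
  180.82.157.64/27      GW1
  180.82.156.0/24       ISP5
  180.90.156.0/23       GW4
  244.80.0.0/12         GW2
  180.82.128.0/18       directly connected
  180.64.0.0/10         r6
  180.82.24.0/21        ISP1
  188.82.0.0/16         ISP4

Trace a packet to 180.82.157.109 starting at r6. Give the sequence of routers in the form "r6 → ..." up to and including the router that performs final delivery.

At r6: longest match for 180.82.157.109 is 180.64.0.0/11 -> r2
At r2: longest match for 180.82.157.109 is 180.82.128.0/18 -> directly connected

r6 → r2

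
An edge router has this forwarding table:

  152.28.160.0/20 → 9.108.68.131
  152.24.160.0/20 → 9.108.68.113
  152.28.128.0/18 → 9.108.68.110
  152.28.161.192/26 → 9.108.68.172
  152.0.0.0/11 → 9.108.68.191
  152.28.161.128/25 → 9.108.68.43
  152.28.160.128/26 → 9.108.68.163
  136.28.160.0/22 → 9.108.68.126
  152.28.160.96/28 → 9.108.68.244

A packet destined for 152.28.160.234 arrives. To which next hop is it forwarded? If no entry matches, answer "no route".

Routes whose prefix contains 152.28.160.234:
  152.0.0.0/11 (152.0.0.0 - 152.31.255.255) -> 9.108.68.191
  152.28.128.0/18 (152.28.128.0 - 152.28.191.255) -> 9.108.68.110
  152.28.160.0/20 (152.28.160.0 - 152.28.175.255) -> 9.108.68.131
More-specific entries that do NOT match:
  152.28.160.96/28 (152.28.160.96 - 152.28.160.111) does not contain 152.28.160.234
  152.28.161.192/26 (152.28.161.192 - 152.28.161.255) does not contain 152.28.160.234
  152.28.160.128/26 (152.28.160.128 - 152.28.160.191) does not contain 152.28.160.234
  152.28.161.128/25 (152.28.161.128 - 152.28.161.255) does not contain 152.28.160.234
  136.28.160.0/22 (136.28.160.0 - 136.28.163.255) does not contain 152.28.160.234
Longest matching prefix is /20 -> next hop 9.108.68.131.

9.108.68.131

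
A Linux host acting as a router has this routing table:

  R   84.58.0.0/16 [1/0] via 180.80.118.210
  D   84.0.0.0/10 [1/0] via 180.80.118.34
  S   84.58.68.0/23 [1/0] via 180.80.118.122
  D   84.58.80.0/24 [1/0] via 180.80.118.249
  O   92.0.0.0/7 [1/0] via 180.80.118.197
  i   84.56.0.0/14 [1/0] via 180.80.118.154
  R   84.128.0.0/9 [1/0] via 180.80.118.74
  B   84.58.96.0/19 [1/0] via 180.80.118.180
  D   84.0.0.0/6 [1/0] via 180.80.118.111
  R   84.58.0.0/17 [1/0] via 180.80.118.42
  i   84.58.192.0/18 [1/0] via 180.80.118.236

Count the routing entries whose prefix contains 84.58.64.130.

Prefixes containing 84.58.64.130:
  84.0.0.0/6 (84.0.0.0 - 87.255.255.255)
  84.0.0.0/10 (84.0.0.0 - 84.63.255.255)
  84.56.0.0/14 (84.56.0.0 - 84.59.255.255)
  84.58.0.0/16 (84.58.0.0 - 84.58.255.255)
  84.58.0.0/17 (84.58.0.0 - 84.58.127.255)
Total matching entries: 5.

5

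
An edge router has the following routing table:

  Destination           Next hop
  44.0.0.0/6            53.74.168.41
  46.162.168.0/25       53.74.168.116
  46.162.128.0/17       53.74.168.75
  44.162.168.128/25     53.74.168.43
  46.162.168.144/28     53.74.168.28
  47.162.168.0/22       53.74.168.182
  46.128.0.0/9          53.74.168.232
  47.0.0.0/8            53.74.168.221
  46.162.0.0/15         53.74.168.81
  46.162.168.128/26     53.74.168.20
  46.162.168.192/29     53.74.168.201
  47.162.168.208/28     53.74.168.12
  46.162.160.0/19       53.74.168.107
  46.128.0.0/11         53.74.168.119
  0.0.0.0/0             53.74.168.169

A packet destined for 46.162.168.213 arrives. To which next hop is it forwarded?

53.74.168.107

Routes whose prefix contains 46.162.168.213:
  0.0.0.0/0 (default, matches everything) -> 53.74.168.169
  44.0.0.0/6 (44.0.0.0 - 47.255.255.255) -> 53.74.168.41
  46.128.0.0/9 (46.128.0.0 - 46.255.255.255) -> 53.74.168.232
  46.162.0.0/15 (46.162.0.0 - 46.163.255.255) -> 53.74.168.81
  46.162.128.0/17 (46.162.128.0 - 46.162.255.255) -> 53.74.168.75
  46.162.160.0/19 (46.162.160.0 - 46.162.191.255) -> 53.74.168.107
More-specific entries that do NOT match:
  46.162.168.192/29 (46.162.168.192 - 46.162.168.199) does not contain 46.162.168.213
  46.162.168.144/28 (46.162.168.144 - 46.162.168.159) does not contain 46.162.168.213
  47.162.168.208/28 (47.162.168.208 - 47.162.168.223) does not contain 46.162.168.213
  46.162.168.128/26 (46.162.168.128 - 46.162.168.191) does not contain 46.162.168.213
  46.162.168.0/25 (46.162.168.0 - 46.162.168.127) does not contain 46.162.168.213
  44.162.168.128/25 (44.162.168.128 - 44.162.168.255) does not contain 46.162.168.213
  47.162.168.0/22 (47.162.168.0 - 47.162.171.255) does not contain 46.162.168.213
Longest matching prefix is /19 -> next hop 53.74.168.107.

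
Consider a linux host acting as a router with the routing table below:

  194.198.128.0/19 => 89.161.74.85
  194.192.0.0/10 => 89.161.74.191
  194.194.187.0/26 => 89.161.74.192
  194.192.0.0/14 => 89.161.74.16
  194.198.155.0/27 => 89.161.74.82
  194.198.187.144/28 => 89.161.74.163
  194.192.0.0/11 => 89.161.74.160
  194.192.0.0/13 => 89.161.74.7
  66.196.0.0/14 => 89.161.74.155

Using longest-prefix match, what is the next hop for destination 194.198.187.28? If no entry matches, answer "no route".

89.161.74.7

Routes whose prefix contains 194.198.187.28:
  194.192.0.0/10 (194.192.0.0 - 194.255.255.255) -> 89.161.74.191
  194.192.0.0/11 (194.192.0.0 - 194.223.255.255) -> 89.161.74.160
  194.192.0.0/13 (194.192.0.0 - 194.199.255.255) -> 89.161.74.7
More-specific entries that do NOT match:
  194.198.187.144/28 (194.198.187.144 - 194.198.187.159) does not contain 194.198.187.28
  194.198.155.0/27 (194.198.155.0 - 194.198.155.31) does not contain 194.198.187.28
  194.194.187.0/26 (194.194.187.0 - 194.194.187.63) does not contain 194.198.187.28
  194.198.128.0/19 (194.198.128.0 - 194.198.159.255) does not contain 194.198.187.28
  194.192.0.0/14 (194.192.0.0 - 194.195.255.255) does not contain 194.198.187.28
  66.196.0.0/14 (66.196.0.0 - 66.199.255.255) does not contain 194.198.187.28
Longest matching prefix is /13 -> next hop 89.161.74.7.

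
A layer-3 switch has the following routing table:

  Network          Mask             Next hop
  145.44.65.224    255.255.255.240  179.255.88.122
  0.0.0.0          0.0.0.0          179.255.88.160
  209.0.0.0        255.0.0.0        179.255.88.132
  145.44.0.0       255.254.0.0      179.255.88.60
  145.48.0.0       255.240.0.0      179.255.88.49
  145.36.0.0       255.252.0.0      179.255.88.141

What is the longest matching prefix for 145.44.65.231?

Entries matching 145.44.65.231:
  0.0.0.0/0 (default, matches everything)
  145.44.0.0/15 (145.44.0.0 - 145.45.255.255)
  145.44.65.224/28 (145.44.65.224 - 145.44.65.239)
Most specific is 145.44.65.224/28.

145.44.65.224/28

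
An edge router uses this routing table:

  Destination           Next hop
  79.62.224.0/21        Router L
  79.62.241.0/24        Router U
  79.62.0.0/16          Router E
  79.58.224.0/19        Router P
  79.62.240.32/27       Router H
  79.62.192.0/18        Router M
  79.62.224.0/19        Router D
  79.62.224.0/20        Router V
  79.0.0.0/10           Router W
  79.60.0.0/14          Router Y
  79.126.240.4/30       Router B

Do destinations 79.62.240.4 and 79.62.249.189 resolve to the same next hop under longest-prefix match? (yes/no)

yes

79.62.240.4: longest match 79.62.224.0/19 -> Router D
79.62.249.189: longest match 79.62.224.0/19 -> Router D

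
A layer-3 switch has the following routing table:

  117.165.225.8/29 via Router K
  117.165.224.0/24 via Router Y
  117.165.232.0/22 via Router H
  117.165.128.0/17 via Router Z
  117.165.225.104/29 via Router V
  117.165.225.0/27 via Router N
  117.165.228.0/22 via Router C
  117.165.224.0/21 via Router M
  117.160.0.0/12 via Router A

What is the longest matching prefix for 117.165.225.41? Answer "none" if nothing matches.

117.165.224.0/21

Entries matching 117.165.225.41:
  117.160.0.0/12 (117.160.0.0 - 117.175.255.255)
  117.165.128.0/17 (117.165.128.0 - 117.165.255.255)
  117.165.224.0/21 (117.165.224.0 - 117.165.231.255)
Most specific is 117.165.224.0/21.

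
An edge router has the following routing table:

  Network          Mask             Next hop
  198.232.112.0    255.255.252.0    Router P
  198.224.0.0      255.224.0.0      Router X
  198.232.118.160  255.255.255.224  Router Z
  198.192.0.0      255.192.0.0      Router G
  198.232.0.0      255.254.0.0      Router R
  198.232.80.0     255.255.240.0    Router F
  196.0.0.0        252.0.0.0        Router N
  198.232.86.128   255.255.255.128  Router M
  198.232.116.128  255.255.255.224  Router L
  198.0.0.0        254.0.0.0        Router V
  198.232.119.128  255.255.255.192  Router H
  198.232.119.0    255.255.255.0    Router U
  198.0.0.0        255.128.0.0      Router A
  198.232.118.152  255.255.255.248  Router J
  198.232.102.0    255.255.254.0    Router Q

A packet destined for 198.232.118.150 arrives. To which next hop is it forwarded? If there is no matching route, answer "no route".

Routes whose prefix contains 198.232.118.150:
  196.0.0.0/6 (196.0.0.0 - 199.255.255.255) -> Router N
  198.0.0.0/7 (198.0.0.0 - 199.255.255.255) -> Router V
  198.192.0.0/10 (198.192.0.0 - 198.255.255.255) -> Router G
  198.224.0.0/11 (198.224.0.0 - 198.255.255.255) -> Router X
  198.232.0.0/15 (198.232.0.0 - 198.233.255.255) -> Router R
More-specific entries that do NOT match:
  198.232.118.152/29 (198.232.118.152 - 198.232.118.159) does not contain 198.232.118.150
  198.232.118.160/27 (198.232.118.160 - 198.232.118.191) does not contain 198.232.118.150
  198.232.116.128/27 (198.232.116.128 - 198.232.116.159) does not contain 198.232.118.150
  198.232.119.128/26 (198.232.119.128 - 198.232.119.191) does not contain 198.232.118.150
  198.232.86.128/25 (198.232.86.128 - 198.232.86.255) does not contain 198.232.118.150
  198.232.119.0/24 (198.232.119.0 - 198.232.119.255) does not contain 198.232.118.150
  198.232.102.0/23 (198.232.102.0 - 198.232.103.255) does not contain 198.232.118.150
  198.232.112.0/22 (198.232.112.0 - 198.232.115.255) does not contain 198.232.118.150
  198.232.80.0/20 (198.232.80.0 - 198.232.95.255) does not contain 198.232.118.150
Longest matching prefix is /15 -> next hop Router R.

Router R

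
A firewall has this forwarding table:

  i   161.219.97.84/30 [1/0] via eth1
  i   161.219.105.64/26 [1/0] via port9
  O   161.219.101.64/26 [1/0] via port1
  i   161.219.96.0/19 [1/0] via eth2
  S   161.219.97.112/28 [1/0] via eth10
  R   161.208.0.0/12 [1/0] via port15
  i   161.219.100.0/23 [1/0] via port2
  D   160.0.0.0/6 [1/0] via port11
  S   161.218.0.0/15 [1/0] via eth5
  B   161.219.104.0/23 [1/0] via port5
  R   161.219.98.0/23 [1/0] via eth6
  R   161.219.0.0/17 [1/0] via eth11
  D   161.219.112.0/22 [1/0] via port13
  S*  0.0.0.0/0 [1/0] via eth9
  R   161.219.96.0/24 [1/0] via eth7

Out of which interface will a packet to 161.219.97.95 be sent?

eth2

Routes whose prefix contains 161.219.97.95:
  0.0.0.0/0 (default, matches everything) -> eth9
  160.0.0.0/6 (160.0.0.0 - 163.255.255.255) -> port11
  161.208.0.0/12 (161.208.0.0 - 161.223.255.255) -> port15
  161.218.0.0/15 (161.218.0.0 - 161.219.255.255) -> eth5
  161.219.0.0/17 (161.219.0.0 - 161.219.127.255) -> eth11
  161.219.96.0/19 (161.219.96.0 - 161.219.127.255) -> eth2
More-specific entries that do NOT match:
  161.219.97.84/30 (161.219.97.84 - 161.219.97.87) does not contain 161.219.97.95
  161.219.97.112/28 (161.219.97.112 - 161.219.97.127) does not contain 161.219.97.95
  161.219.105.64/26 (161.219.105.64 - 161.219.105.127) does not contain 161.219.97.95
  161.219.101.64/26 (161.219.101.64 - 161.219.101.127) does not contain 161.219.97.95
  161.219.96.0/24 (161.219.96.0 - 161.219.96.255) does not contain 161.219.97.95
  161.219.100.0/23 (161.219.100.0 - 161.219.101.255) does not contain 161.219.97.95
  161.219.104.0/23 (161.219.104.0 - 161.219.105.255) does not contain 161.219.97.95
  161.219.98.0/23 (161.219.98.0 - 161.219.99.255) does not contain 161.219.97.95
  161.219.112.0/22 (161.219.112.0 - 161.219.115.255) does not contain 161.219.97.95
Longest matching prefix is /19 -> interface eth2.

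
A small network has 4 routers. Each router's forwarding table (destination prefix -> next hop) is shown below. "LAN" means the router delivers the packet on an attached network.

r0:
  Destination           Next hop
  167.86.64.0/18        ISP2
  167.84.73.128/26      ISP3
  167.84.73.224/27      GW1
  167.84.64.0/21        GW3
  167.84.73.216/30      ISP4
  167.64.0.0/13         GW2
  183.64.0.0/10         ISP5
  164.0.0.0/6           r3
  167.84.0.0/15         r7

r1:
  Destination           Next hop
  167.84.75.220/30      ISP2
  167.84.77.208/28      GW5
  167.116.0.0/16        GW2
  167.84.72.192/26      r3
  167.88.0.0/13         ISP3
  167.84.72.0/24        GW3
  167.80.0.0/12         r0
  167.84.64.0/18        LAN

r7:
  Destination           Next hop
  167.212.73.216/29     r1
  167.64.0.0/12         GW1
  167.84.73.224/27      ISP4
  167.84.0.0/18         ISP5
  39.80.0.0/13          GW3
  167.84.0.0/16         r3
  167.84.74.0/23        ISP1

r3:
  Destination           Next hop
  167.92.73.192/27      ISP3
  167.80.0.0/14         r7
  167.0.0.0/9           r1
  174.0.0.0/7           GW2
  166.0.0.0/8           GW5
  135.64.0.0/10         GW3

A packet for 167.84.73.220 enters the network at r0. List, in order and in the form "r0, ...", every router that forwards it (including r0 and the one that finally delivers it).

At r0: longest match for 167.84.73.220 is 167.84.0.0/15 -> r7
At r7: longest match for 167.84.73.220 is 167.84.0.0/16 -> r3
At r3: longest match for 167.84.73.220 is 167.0.0.0/9 -> r1
At r1: longest match for 167.84.73.220 is 167.84.64.0/18 -> LAN

r0, r7, r3, r1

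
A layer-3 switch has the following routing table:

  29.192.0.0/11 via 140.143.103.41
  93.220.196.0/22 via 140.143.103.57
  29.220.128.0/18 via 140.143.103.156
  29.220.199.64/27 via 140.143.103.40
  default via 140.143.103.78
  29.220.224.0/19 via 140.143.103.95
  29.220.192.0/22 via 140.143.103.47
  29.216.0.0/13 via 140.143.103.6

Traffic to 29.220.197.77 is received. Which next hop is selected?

Routes whose prefix contains 29.220.197.77:
  0.0.0.0/0 (default, matches everything) -> 140.143.103.78
  29.192.0.0/11 (29.192.0.0 - 29.223.255.255) -> 140.143.103.41
  29.216.0.0/13 (29.216.0.0 - 29.223.255.255) -> 140.143.103.6
More-specific entries that do NOT match:
  29.220.199.64/27 (29.220.199.64 - 29.220.199.95) does not contain 29.220.197.77
  93.220.196.0/22 (93.220.196.0 - 93.220.199.255) does not contain 29.220.197.77
  29.220.192.0/22 (29.220.192.0 - 29.220.195.255) does not contain 29.220.197.77
  29.220.224.0/19 (29.220.224.0 - 29.220.255.255) does not contain 29.220.197.77
  29.220.128.0/18 (29.220.128.0 - 29.220.191.255) does not contain 29.220.197.77
Longest matching prefix is /13 -> next hop 140.143.103.6.

140.143.103.6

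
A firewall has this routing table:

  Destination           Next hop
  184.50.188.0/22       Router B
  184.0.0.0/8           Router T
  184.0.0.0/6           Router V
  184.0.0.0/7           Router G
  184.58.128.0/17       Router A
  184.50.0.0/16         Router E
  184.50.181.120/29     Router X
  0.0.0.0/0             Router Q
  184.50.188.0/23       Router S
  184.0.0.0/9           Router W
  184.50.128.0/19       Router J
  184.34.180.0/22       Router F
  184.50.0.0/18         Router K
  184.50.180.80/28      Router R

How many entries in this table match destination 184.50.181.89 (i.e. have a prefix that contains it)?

Prefixes containing 184.50.181.89:
  0.0.0.0/0 (default, matches everything)
  184.0.0.0/6 (184.0.0.0 - 187.255.255.255)
  184.0.0.0/7 (184.0.0.0 - 185.255.255.255)
  184.0.0.0/8 (184.0.0.0 - 184.255.255.255)
  184.0.0.0/9 (184.0.0.0 - 184.127.255.255)
  184.50.0.0/16 (184.50.0.0 - 184.50.255.255)
Total matching entries: 6.

6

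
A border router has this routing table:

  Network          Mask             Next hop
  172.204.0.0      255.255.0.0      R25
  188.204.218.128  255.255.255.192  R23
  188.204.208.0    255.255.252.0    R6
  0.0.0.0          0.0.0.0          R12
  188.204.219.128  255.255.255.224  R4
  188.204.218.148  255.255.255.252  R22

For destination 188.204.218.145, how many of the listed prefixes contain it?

2

Prefixes containing 188.204.218.145:
  0.0.0.0/0 (default, matches everything)
  188.204.218.128/26 (188.204.218.128 - 188.204.218.191)
Total matching entries: 2.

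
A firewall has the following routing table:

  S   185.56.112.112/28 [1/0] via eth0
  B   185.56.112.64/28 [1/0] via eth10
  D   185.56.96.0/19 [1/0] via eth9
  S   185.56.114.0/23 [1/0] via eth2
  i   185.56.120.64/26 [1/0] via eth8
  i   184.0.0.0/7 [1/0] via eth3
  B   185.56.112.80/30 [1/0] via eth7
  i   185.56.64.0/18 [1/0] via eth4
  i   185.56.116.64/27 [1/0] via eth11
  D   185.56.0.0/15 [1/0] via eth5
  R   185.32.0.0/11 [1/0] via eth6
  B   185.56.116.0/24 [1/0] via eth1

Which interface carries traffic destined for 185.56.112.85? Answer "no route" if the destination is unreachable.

eth9

Routes whose prefix contains 185.56.112.85:
  184.0.0.0/7 (184.0.0.0 - 185.255.255.255) -> eth3
  185.32.0.0/11 (185.32.0.0 - 185.63.255.255) -> eth6
  185.56.0.0/15 (185.56.0.0 - 185.57.255.255) -> eth5
  185.56.64.0/18 (185.56.64.0 - 185.56.127.255) -> eth4
  185.56.96.0/19 (185.56.96.0 - 185.56.127.255) -> eth9
More-specific entries that do NOT match:
  185.56.112.80/30 (185.56.112.80 - 185.56.112.83) does not contain 185.56.112.85
  185.56.112.112/28 (185.56.112.112 - 185.56.112.127) does not contain 185.56.112.85
  185.56.112.64/28 (185.56.112.64 - 185.56.112.79) does not contain 185.56.112.85
  185.56.116.64/27 (185.56.116.64 - 185.56.116.95) does not contain 185.56.112.85
  185.56.120.64/26 (185.56.120.64 - 185.56.120.127) does not contain 185.56.112.85
  185.56.116.0/24 (185.56.116.0 - 185.56.116.255) does not contain 185.56.112.85
  185.56.114.0/23 (185.56.114.0 - 185.56.115.255) does not contain 185.56.112.85
Longest matching prefix is /19 -> interface eth9.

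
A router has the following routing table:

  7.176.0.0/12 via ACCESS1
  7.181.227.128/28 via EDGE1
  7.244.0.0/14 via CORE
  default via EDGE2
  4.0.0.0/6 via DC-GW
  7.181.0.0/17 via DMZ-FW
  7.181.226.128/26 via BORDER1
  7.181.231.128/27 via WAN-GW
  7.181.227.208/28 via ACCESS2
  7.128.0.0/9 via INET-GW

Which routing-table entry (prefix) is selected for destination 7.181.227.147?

7.176.0.0/12

Entries matching 7.181.227.147:
  0.0.0.0/0 (default, matches everything)
  4.0.0.0/6 (4.0.0.0 - 7.255.255.255)
  7.128.0.0/9 (7.128.0.0 - 7.255.255.255)
  7.176.0.0/12 (7.176.0.0 - 7.191.255.255)
Most specific is 7.176.0.0/12.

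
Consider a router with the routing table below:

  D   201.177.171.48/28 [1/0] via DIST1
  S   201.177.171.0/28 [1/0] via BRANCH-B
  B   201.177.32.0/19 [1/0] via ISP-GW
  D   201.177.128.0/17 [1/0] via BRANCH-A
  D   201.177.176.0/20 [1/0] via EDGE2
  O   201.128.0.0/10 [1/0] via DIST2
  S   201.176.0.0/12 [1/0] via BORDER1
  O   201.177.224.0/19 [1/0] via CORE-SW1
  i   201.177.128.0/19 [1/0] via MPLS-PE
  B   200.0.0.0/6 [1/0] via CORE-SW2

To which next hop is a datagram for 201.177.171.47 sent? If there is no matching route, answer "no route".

Routes whose prefix contains 201.177.171.47:
  200.0.0.0/6 (200.0.0.0 - 203.255.255.255) -> CORE-SW2
  201.128.0.0/10 (201.128.0.0 - 201.191.255.255) -> DIST2
  201.176.0.0/12 (201.176.0.0 - 201.191.255.255) -> BORDER1
  201.177.128.0/17 (201.177.128.0 - 201.177.255.255) -> BRANCH-A
More-specific entries that do NOT match:
  201.177.171.48/28 (201.177.171.48 - 201.177.171.63) does not contain 201.177.171.47
  201.177.171.0/28 (201.177.171.0 - 201.177.171.15) does not contain 201.177.171.47
  201.177.176.0/20 (201.177.176.0 - 201.177.191.255) does not contain 201.177.171.47
  201.177.32.0/19 (201.177.32.0 - 201.177.63.255) does not contain 201.177.171.47
  201.177.224.0/19 (201.177.224.0 - 201.177.255.255) does not contain 201.177.171.47
  201.177.128.0/19 (201.177.128.0 - 201.177.159.255) does not contain 201.177.171.47
Longest matching prefix is /17 -> next hop BRANCH-A.

BRANCH-A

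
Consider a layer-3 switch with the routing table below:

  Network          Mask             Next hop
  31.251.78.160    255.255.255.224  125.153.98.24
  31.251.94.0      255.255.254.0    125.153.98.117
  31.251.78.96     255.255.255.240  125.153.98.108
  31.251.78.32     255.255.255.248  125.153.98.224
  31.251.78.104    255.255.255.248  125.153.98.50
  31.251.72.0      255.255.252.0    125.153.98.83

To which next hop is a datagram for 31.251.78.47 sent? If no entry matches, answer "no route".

no route

No entry's prefix contains 31.251.78.47; there is no default route.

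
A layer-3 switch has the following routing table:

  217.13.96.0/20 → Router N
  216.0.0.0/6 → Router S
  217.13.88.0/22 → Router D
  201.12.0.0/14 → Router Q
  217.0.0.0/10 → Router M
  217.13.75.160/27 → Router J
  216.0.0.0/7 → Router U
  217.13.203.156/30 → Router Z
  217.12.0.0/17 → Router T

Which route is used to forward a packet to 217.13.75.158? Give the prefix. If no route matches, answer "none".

Entries matching 217.13.75.158:
  216.0.0.0/6 (216.0.0.0 - 219.255.255.255)
  216.0.0.0/7 (216.0.0.0 - 217.255.255.255)
  217.0.0.0/10 (217.0.0.0 - 217.63.255.255)
Most specific is 217.0.0.0/10.

217.0.0.0/10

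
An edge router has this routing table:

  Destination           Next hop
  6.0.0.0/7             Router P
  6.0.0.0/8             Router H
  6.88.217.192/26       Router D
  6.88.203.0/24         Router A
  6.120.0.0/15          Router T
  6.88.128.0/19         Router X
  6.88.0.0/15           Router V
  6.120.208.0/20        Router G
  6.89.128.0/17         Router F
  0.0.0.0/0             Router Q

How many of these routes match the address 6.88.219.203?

4

Prefixes containing 6.88.219.203:
  0.0.0.0/0 (default, matches everything)
  6.0.0.0/7 (6.0.0.0 - 7.255.255.255)
  6.0.0.0/8 (6.0.0.0 - 6.255.255.255)
  6.88.0.0/15 (6.88.0.0 - 6.89.255.255)
Total matching entries: 4.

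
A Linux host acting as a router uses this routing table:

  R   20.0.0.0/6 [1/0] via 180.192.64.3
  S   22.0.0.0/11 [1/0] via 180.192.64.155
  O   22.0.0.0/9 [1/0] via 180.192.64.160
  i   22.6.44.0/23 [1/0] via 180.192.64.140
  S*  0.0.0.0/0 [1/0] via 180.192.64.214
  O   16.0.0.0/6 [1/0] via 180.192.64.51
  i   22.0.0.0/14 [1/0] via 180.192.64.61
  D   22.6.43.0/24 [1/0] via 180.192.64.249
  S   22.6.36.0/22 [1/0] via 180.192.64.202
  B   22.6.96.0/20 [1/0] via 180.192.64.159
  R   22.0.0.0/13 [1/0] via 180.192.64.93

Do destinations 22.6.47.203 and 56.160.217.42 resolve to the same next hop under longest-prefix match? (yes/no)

no

22.6.47.203: longest match 22.0.0.0/13 -> 180.192.64.93
56.160.217.42: longest match 0.0.0.0/0 -> 180.192.64.214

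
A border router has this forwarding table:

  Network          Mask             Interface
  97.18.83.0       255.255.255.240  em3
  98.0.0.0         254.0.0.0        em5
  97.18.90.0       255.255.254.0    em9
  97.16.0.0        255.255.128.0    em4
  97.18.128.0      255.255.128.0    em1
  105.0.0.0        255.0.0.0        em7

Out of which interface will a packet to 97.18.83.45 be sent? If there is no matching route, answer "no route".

no route

No entry's prefix contains 97.18.83.45; there is no default route.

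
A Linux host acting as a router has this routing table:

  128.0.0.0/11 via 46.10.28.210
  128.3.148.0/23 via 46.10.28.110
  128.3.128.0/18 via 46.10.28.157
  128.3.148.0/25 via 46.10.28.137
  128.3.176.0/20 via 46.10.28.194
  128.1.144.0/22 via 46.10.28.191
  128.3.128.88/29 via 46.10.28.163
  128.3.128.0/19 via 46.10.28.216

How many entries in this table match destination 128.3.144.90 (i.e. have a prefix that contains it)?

Prefixes containing 128.3.144.90:
  128.0.0.0/11 (128.0.0.0 - 128.31.255.255)
  128.3.128.0/18 (128.3.128.0 - 128.3.191.255)
  128.3.128.0/19 (128.3.128.0 - 128.3.159.255)
Total matching entries: 3.

3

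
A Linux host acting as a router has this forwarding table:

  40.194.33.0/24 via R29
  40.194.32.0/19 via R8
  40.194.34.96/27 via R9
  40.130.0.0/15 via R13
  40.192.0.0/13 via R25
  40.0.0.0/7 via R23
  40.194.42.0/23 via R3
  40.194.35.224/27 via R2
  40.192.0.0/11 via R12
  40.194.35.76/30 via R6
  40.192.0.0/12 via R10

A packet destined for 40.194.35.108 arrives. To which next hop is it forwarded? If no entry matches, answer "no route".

Routes whose prefix contains 40.194.35.108:
  40.0.0.0/7 (40.0.0.0 - 41.255.255.255) -> R23
  40.192.0.0/11 (40.192.0.0 - 40.223.255.255) -> R12
  40.192.0.0/12 (40.192.0.0 - 40.207.255.255) -> R10
  40.192.0.0/13 (40.192.0.0 - 40.199.255.255) -> R25
  40.194.32.0/19 (40.194.32.0 - 40.194.63.255) -> R8
More-specific entries that do NOT match:
  40.194.35.76/30 (40.194.35.76 - 40.194.35.79) does not contain 40.194.35.108
  40.194.34.96/27 (40.194.34.96 - 40.194.34.127) does not contain 40.194.35.108
  40.194.35.224/27 (40.194.35.224 - 40.194.35.255) does not contain 40.194.35.108
  40.194.33.0/24 (40.194.33.0 - 40.194.33.255) does not contain 40.194.35.108
  40.194.42.0/23 (40.194.42.0 - 40.194.43.255) does not contain 40.194.35.108
Longest matching prefix is /19 -> next hop R8.

R8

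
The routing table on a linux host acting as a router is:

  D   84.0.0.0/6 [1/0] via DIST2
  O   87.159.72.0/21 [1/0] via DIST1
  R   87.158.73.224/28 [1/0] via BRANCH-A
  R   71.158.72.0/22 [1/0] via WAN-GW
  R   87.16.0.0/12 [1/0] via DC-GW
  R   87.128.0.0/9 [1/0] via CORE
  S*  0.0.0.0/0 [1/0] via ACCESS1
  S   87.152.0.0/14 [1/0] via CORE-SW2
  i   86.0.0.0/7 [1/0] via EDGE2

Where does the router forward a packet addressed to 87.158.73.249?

CORE

Routes whose prefix contains 87.158.73.249:
  0.0.0.0/0 (default, matches everything) -> ACCESS1
  84.0.0.0/6 (84.0.0.0 - 87.255.255.255) -> DIST2
  86.0.0.0/7 (86.0.0.0 - 87.255.255.255) -> EDGE2
  87.128.0.0/9 (87.128.0.0 - 87.255.255.255) -> CORE
More-specific entries that do NOT match:
  87.158.73.224/28 (87.158.73.224 - 87.158.73.239) does not contain 87.158.73.249
  71.158.72.0/22 (71.158.72.0 - 71.158.75.255) does not contain 87.158.73.249
  87.159.72.0/21 (87.159.72.0 - 87.159.79.255) does not contain 87.158.73.249
  87.152.0.0/14 (87.152.0.0 - 87.155.255.255) does not contain 87.158.73.249
  87.16.0.0/12 (87.16.0.0 - 87.31.255.255) does not contain 87.158.73.249
Longest matching prefix is /9 -> next hop CORE.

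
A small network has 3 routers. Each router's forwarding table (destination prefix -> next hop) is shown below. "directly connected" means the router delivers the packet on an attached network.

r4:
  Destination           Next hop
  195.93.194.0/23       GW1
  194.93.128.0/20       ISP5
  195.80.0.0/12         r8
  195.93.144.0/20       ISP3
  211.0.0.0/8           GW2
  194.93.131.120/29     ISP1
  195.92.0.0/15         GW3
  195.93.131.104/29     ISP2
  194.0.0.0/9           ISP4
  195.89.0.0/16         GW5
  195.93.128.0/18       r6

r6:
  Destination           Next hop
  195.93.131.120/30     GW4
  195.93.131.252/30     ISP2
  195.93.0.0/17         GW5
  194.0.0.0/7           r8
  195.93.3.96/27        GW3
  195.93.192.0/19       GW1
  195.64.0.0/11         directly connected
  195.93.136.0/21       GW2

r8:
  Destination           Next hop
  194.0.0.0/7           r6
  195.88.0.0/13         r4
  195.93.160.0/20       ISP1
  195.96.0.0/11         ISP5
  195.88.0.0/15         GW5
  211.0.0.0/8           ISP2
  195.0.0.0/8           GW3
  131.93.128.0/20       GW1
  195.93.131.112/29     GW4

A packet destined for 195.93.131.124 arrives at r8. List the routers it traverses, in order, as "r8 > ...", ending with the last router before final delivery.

At r8: longest match for 195.93.131.124 is 195.88.0.0/13 -> r4
At r4: longest match for 195.93.131.124 is 195.93.128.0/18 -> r6
At r6: longest match for 195.93.131.124 is 195.64.0.0/11 -> directly connected

r8 > r4 > r6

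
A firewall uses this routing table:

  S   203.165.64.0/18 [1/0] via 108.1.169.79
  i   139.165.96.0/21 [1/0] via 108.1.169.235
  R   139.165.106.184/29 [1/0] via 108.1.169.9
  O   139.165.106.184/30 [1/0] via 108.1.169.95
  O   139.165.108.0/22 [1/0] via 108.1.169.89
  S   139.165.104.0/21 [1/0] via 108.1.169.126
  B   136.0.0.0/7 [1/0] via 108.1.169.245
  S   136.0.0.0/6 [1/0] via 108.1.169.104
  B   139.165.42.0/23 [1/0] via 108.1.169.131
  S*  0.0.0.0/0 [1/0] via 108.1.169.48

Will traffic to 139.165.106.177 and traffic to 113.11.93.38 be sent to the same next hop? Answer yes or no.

139.165.106.177: longest match 139.165.104.0/21 -> 108.1.169.126
113.11.93.38: longest match 0.0.0.0/0 -> 108.1.169.48

no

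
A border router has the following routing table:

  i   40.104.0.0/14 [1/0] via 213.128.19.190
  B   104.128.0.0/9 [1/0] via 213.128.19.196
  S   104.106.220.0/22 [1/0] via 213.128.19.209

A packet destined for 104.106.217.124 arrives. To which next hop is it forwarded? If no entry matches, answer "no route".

No entry's prefix contains 104.106.217.124; there is no default route.

no route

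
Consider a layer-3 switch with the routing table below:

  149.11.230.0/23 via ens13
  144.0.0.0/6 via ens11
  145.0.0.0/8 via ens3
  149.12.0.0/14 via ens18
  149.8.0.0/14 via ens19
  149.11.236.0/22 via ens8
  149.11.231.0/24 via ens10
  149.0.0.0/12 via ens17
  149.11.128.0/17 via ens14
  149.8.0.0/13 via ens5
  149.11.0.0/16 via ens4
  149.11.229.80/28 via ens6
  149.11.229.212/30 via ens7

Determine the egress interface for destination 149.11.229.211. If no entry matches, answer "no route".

ens14

Routes whose prefix contains 149.11.229.211:
  149.0.0.0/12 (149.0.0.0 - 149.15.255.255) -> ens17
  149.8.0.0/13 (149.8.0.0 - 149.15.255.255) -> ens5
  149.8.0.0/14 (149.8.0.0 - 149.11.255.255) -> ens19
  149.11.0.0/16 (149.11.0.0 - 149.11.255.255) -> ens4
  149.11.128.0/17 (149.11.128.0 - 149.11.255.255) -> ens14
More-specific entries that do NOT match:
  149.11.229.212/30 (149.11.229.212 - 149.11.229.215) does not contain 149.11.229.211
  149.11.229.80/28 (149.11.229.80 - 149.11.229.95) does not contain 149.11.229.211
  149.11.231.0/24 (149.11.231.0 - 149.11.231.255) does not contain 149.11.229.211
  149.11.230.0/23 (149.11.230.0 - 149.11.231.255) does not contain 149.11.229.211
  149.11.236.0/22 (149.11.236.0 - 149.11.239.255) does not contain 149.11.229.211
Longest matching prefix is /17 -> interface ens14.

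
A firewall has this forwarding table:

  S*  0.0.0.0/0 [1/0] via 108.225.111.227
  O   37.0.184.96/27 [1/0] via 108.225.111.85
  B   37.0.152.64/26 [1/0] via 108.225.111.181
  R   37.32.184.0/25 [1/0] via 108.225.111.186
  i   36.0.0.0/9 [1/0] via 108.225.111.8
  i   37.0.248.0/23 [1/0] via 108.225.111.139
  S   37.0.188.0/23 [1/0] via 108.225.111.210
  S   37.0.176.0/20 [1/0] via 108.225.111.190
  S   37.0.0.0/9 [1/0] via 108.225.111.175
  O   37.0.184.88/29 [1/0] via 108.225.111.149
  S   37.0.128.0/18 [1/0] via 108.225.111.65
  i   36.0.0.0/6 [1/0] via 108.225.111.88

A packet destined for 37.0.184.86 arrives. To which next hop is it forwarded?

Routes whose prefix contains 37.0.184.86:
  0.0.0.0/0 (default, matches everything) -> 108.225.111.227
  36.0.0.0/6 (36.0.0.0 - 39.255.255.255) -> 108.225.111.88
  37.0.0.0/9 (37.0.0.0 - 37.127.255.255) -> 108.225.111.175
  37.0.128.0/18 (37.0.128.0 - 37.0.191.255) -> 108.225.111.65
  37.0.176.0/20 (37.0.176.0 - 37.0.191.255) -> 108.225.111.190
More-specific entries that do NOT match:
  37.0.184.88/29 (37.0.184.88 - 37.0.184.95) does not contain 37.0.184.86
  37.0.184.96/27 (37.0.184.96 - 37.0.184.127) does not contain 37.0.184.86
  37.0.152.64/26 (37.0.152.64 - 37.0.152.127) does not contain 37.0.184.86
  37.32.184.0/25 (37.32.184.0 - 37.32.184.127) does not contain 37.0.184.86
  37.0.248.0/23 (37.0.248.0 - 37.0.249.255) does not contain 37.0.184.86
  37.0.188.0/23 (37.0.188.0 - 37.0.189.255) does not contain 37.0.184.86
Longest matching prefix is /20 -> next hop 108.225.111.190.

108.225.111.190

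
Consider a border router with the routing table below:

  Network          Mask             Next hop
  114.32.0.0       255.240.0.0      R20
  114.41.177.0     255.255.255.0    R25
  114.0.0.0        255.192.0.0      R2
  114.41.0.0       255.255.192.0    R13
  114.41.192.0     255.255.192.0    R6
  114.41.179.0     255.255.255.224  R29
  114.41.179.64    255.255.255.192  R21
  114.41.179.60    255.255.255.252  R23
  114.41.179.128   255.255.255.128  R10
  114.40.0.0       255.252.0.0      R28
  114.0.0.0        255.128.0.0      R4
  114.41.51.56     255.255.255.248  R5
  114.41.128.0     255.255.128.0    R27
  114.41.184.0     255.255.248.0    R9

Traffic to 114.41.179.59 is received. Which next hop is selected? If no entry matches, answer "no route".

R27

Routes whose prefix contains 114.41.179.59:
  114.0.0.0/9 (114.0.0.0 - 114.127.255.255) -> R4
  114.0.0.0/10 (114.0.0.0 - 114.63.255.255) -> R2
  114.32.0.0/12 (114.32.0.0 - 114.47.255.255) -> R20
  114.40.0.0/14 (114.40.0.0 - 114.43.255.255) -> R28
  114.41.128.0/17 (114.41.128.0 - 114.41.255.255) -> R27
More-specific entries that do NOT match:
  114.41.179.60/30 (114.41.179.60 - 114.41.179.63) does not contain 114.41.179.59
  114.41.51.56/29 (114.41.51.56 - 114.41.51.63) does not contain 114.41.179.59
  114.41.179.0/27 (114.41.179.0 - 114.41.179.31) does not contain 114.41.179.59
  114.41.179.64/26 (114.41.179.64 - 114.41.179.127) does not contain 114.41.179.59
  114.41.179.128/25 (114.41.179.128 - 114.41.179.255) does not contain 114.41.179.59
  114.41.177.0/24 (114.41.177.0 - 114.41.177.255) does not contain 114.41.179.59
  114.41.184.0/21 (114.41.184.0 - 114.41.191.255) does not contain 114.41.179.59
  114.41.0.0/18 (114.41.0.0 - 114.41.63.255) does not contain 114.41.179.59
  114.41.192.0/18 (114.41.192.0 - 114.41.255.255) does not contain 114.41.179.59
Longest matching prefix is /17 -> next hop R27.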